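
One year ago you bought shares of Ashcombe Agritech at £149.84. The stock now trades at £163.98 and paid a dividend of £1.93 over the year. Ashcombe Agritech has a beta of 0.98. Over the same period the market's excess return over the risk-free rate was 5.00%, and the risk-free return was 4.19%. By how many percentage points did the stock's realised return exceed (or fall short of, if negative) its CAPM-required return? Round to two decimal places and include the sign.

+1.63%

Realised HPR = (P1 + D1 − P0) / P0 = (163.98 + 1.93 − 149.84) / 149.84 = 16.07 / 149.84 = 10.7248%
CAPM required = R_f + β·MRP = 4.19% + 0.98 × 5.00% = 9.0900%
α = realised − required = 10.7248% − 9.0900% = +1.63%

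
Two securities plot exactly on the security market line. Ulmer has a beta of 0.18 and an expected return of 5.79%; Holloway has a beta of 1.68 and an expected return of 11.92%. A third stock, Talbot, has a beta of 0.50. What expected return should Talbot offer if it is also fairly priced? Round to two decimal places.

MRP (SML slope) = (11.92% − 5.79%) / (1.68 − 0.18) = 6.13% / 1.50 = 4.0867%
R_f (intercept) = 5.79% − 0.18 × 4.0867% = 5.0544%
E(R_Talbot) = R_f + β × MRP = 5.0544% + 0.50 × 4.0867% = 7.10%

7.10%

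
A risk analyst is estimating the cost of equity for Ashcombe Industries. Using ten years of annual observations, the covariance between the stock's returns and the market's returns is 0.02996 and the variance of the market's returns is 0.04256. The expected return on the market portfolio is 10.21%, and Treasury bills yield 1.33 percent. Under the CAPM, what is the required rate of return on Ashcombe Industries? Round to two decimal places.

7.58%

β = Cov(R_i, R_m) / Var(R_m) = 0.02996 / 0.04256 = 0.7039
MRP = 10.21% − 1.33% = 8.88%
E(R) = R_f + β × MRP = 1.33% + 0.7039 × 8.88% = 7.58%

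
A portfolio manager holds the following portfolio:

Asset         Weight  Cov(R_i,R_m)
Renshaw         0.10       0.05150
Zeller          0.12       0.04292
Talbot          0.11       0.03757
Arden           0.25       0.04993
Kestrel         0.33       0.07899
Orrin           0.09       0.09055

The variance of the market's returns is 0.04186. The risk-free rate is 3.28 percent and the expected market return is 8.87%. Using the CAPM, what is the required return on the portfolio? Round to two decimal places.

β_Renshaw = 0.05150 / 0.04186 = 1.2303
β_Zeller = 0.04292 / 0.04186 = 1.0253
β_Talbot = 0.03757 / 0.04186 = 0.8975
β_Arden = 0.04993 / 0.04186 = 1.1928
β_Kestrel = 0.07899 / 0.04186 = 1.8870
β_Orrin = 0.09055 / 0.04186 = 2.1632
β_P = Σ w_i β_i = 0.10×1.2303 + 0.12×1.0253 + 0.11×0.8975 + 0.25×1.1928 + 0.33×1.8870 + 0.09×2.1632 = 1.4604
MRP = 8.87% − 3.28% = 5.59%
E(R_P) = R_f + β_P × MRP = 3.28% + 1.4604 × 5.59% = 11.44%

11.44%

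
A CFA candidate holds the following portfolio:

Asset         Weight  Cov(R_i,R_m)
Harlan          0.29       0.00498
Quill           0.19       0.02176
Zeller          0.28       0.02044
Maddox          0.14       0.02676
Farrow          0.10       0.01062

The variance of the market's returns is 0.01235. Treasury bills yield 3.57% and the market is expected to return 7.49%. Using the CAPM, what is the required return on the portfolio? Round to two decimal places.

8.68%

β_Harlan = 0.00498 / 0.01235 = 0.4032
β_Quill = 0.02176 / 0.01235 = 1.7619
β_Zeller = 0.02044 / 0.01235 = 1.6551
β_Maddox = 0.02676 / 0.01235 = 2.1668
β_Farrow = 0.01062 / 0.01235 = 0.8599
β_P = Σ w_i β_i = 0.29×0.4032 + 0.19×1.7619 + 0.28×1.6551 + 0.14×2.1668 + 0.10×0.8599 = 1.3045
MRP = 7.49% − 3.57% = 3.92%
E(R_P) = R_f + β_P × MRP = 3.57% + 1.3045 × 3.92% = 8.68%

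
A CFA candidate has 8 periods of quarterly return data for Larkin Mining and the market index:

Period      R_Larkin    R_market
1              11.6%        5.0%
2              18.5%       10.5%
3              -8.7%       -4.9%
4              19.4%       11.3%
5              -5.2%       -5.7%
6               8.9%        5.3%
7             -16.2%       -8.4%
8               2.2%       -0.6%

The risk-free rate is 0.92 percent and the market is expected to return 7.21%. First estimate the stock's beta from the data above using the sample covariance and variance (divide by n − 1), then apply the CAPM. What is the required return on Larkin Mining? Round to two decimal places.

11.61%

Mean R_i = (11.6 + 18.5 − 8.7 + 19.4 − 5.2 + 8.9 − 16.2 + 2.2) / 8 = 3.8125%
Mean R_m = (5.0 + 10.5 − 4.9 + 11.3 − 5.7 + 5.3 − 8.4 − 0.6) / 8 = 1.5625%
Σ(R_i − R̄_i)(R_m − R̄_m) = 678.0138  ⇒  Cov = 678.0138 / 7 = 96.8591
Σ(R_m − R̄_m)² = 398.9188  ⇒  Var(R_m) = 398.9188 / 7 = 56.9884
β = Cov / Var(R_m) = 96.8591 / 56.9884 = 1.6996
MRP = 7.21% − 0.92% = 6.29%
E(R) = R_f + β × MRP = 0.92% + 1.6996 × 6.29% = 11.61%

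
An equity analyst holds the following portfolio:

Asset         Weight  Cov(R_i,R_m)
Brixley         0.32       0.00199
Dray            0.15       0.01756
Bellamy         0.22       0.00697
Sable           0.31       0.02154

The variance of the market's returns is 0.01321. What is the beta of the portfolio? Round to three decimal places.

0.869

β_Brixley = 0.00199 / 0.01321 = 0.1506
β_Dray = 0.01756 / 0.01321 = 1.3293
β_Bellamy = 0.00697 / 0.01321 = 0.5276
β_Sable = 0.02154 / 0.01321 = 1.6306
β_P = Σ w_i β_i = 0.32×0.1506 + 0.15×1.3293 + 0.22×0.5276 + 0.31×1.6306 = 0.8691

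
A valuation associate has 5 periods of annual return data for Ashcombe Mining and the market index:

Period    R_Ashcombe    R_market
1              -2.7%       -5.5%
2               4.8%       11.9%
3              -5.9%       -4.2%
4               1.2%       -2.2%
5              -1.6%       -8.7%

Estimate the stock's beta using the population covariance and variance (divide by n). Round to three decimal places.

Mean R_i = (-2.7 + 4.8 − 5.9 + 1.2 − 1.6) / 5 = -0.8400%
Mean R_m = (-5.5 + 11.9 − 4.2 − 2.2 − 8.7) / 5 = -1.7400%
Σ(R_i − R̄_i)(R_m − R̄_m) = 100.7220  ⇒  Cov = 100.7220 / 5 = 20.1444
Σ(R_m − R̄_m)² = 254.8920  ⇒  Var(R_m) = 254.8920 / 5 = 50.9784
β = Cov / Var(R_m) = 20.1444 / 50.9784 = 0.3952

0.395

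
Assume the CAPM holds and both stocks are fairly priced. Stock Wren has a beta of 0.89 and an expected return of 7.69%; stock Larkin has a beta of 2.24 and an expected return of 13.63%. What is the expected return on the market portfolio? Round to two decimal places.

8.17%

Both satisfy E(R) = R_f + β·MRP, so the slope of the SML is
MRP = (13.63% − 7.69%) / (2.24 − 0.89) = 5.94% / 1.35 = 4.4000%
R_f = E(R_Wren) − β_Wren·MRP = 7.69% − 0.89 × 4.4000% = 3.7740%
E(R_m) = R_f + MRP = 3.7740% + 4.4000% = 8.17%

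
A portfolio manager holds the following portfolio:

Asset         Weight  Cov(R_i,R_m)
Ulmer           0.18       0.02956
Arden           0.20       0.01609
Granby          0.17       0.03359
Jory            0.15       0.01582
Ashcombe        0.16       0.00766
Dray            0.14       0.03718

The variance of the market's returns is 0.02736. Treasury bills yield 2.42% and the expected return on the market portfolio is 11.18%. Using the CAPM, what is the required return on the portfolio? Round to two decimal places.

9.80%

β_Ulmer = 0.02956 / 0.02736 = 1.0804
β_Arden = 0.01609 / 0.02736 = 0.5881
β_Granby = 0.03359 / 0.02736 = 1.2277
β_Jory = 0.01582 / 0.02736 = 0.5782
β_Ashcombe = 0.00766 / 0.02736 = 0.2800
β_Dray = 0.03718 / 0.02736 = 1.3589
β_P = Σ w_i β_i = 0.18×1.0804 + 0.20×0.5881 + 0.17×1.2277 + 0.15×0.5782 + 0.16×0.2800 + 0.14×1.3589 = 0.8426
MRP = 11.18% − 2.42% = 8.76%
E(R_P) = R_f + β_P × MRP = 2.42% + 0.8426 × 8.76% = 9.80%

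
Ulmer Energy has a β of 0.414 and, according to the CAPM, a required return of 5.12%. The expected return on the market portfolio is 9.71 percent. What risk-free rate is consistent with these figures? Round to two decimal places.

1.88%

E(R) = R_f + β(E(R_m) − R_f) = R_f(1 − β) + β·E(R_m)
5.12% = R_f × (1 − 0.414) + 0.414 × 9.71%
5.12% = R_f × 0.586 + 4.01994%
R_f = (5.12% − 4.01994%) / 0.586 = 1.88%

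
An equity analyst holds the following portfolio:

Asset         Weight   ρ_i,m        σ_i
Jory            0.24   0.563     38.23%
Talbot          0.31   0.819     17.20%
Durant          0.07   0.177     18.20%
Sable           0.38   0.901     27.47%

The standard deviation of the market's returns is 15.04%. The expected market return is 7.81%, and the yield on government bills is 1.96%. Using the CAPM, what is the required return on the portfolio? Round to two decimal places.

β_Jory = 0.563 × 38.23% / 15.04% = 1.4311
β_Talbot = 0.819 × 17.20% / 15.04% = 0.9366
β_Durant = 0.177 × 18.20% / 15.04% = 0.2142
β_Sable = 0.901 × 27.47% / 15.04% = 1.6456
β_P = Σ w_i β_i = 0.24×1.4311 + 0.31×0.9366 + 0.07×0.2142 + 0.38×1.6456 = 1.2741
MRP = 7.81% − 1.96% = 5.85%
E(R_P) = R_f + β_P × MRP = 1.96% + 1.2741 × 5.85% = 9.41%

9.41%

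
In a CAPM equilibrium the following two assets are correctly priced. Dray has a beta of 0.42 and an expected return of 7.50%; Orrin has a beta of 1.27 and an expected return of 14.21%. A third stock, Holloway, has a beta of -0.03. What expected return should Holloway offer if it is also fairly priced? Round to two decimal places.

3.95%

MRP (SML slope) = (14.21% − 7.50%) / (1.27 − 0.42) = 6.71% / 0.85 = 7.8941%
R_f (intercept) = 7.50% − 0.42 × 7.8941% = 4.1845%
E(R_Holloway) = R_f + β × MRP = 4.1845% + -0.03 × 7.8941% = 3.95%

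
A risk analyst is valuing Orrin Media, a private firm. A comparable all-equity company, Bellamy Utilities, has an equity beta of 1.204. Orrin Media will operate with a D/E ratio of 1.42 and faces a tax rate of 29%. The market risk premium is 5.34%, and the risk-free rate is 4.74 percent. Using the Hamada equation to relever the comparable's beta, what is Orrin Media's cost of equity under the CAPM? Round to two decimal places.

17.65%

β_L = β_U × [1 + (1 − t)(D/E)] = 1.204 × [1 + (1 − 0.29) × 1.42]
    = 1.204 × [1 + 0.71 × 1.42] = 1.204 × 2.0082 = 2.4179
E(R) = R_f + β_L × MRP = 4.74% + 2.4179 × 5.34% = 17.65%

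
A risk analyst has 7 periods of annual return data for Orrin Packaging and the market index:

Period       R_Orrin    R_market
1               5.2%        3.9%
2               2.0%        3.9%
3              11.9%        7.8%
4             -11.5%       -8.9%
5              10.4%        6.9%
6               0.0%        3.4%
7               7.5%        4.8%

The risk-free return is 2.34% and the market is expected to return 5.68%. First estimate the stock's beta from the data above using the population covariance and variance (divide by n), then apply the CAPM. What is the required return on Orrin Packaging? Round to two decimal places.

6.89%

Mean R_i = (5.2 + 2.0 + 11.9 − 11.5 + 10.4 + 0.0 + 7.5) / 7 = 3.6429%
Mean R_m = (3.9 + 3.9 + 7.8 − 8.9 + 6.9 + 3.4 + 4.8) / 7 = 3.1143%
Σ(R_i − R̄_i)(R_m − R̄_m) = 251.5957  ⇒  Cov = 251.5957 / 7 = 35.9422
Σ(R_m − R̄_m)² = 184.7886  ⇒  Var(R_m) = 184.7886 / 7 = 26.3984
β = Cov / Var(R_m) = 35.9422 / 26.3984 = 1.3615
MRP = 5.68% − 2.34% = 3.34%
E(R) = R_f + β × MRP = 2.34% + 1.3615 × 3.34% = 6.89%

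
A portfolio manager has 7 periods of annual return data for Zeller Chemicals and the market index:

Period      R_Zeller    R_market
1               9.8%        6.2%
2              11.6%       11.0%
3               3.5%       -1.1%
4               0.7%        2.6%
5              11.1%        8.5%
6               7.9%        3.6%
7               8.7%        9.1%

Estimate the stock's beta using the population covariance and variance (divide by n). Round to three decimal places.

0.782

Mean R_i = (9.8 + 11.6 + 3.5 + 0.7 + 11.1 + 7.9 + 8.7) / 7 = 7.6143%
Mean R_m = (6.2 + 11.0 − 1.1 + 2.6 + 8.5 + 3.6 + 9.1) / 7 = 5.7000%
Σ(R_i − R̄_i)(R_m − R̄_m) = 84.4800  ⇒  Cov = 84.4800 / 7 = 12.0686
Σ(R_m − R̄_m)² = 108.0000  ⇒  Var(R_m) = 108.0000 / 7 = 15.4286
β = Cov / Var(R_m) = 12.0686 / 15.4286 = 0.7822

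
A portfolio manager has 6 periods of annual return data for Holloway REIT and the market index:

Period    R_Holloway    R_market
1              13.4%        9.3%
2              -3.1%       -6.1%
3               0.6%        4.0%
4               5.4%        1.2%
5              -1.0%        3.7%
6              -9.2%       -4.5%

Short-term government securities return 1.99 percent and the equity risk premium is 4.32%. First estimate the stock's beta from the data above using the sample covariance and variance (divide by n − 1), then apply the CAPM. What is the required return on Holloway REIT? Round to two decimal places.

6.75%

Mean R_i = (13.4 − 3.1 + 0.6 + 5.4 − 1.0 − 9.2) / 6 = 1.0167%
Mean R_m = (9.3 − 6.1 + 4.0 + 1.2 + 3.7 − 4.5) / 6 = 1.2667%
Σ(R_i − R̄_i)(R_m − R̄_m) = 182.3833  ⇒  Cov = 182.3833 / 5 = 36.4767
Σ(R_m − R̄_m)² = 165.4533  ⇒  Var(R_m) = 165.4533 / 5 = 33.0907
β = Cov / Var(R_m) = 36.4767 / 33.0907 = 1.1023
E(R) = R_f + β × MRP = 1.99% + 1.1023 × 4.32% = 6.75%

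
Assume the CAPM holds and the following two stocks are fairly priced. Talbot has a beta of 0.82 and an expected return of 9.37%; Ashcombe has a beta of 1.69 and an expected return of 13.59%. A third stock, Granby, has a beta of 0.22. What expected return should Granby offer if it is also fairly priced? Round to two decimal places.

6.46%

MRP (SML slope) = (13.59% − 9.37%) / (1.69 − 0.82) = 4.22% / 0.87 = 4.8506%
R_f (intercept) = 9.37% − 0.82 × 4.8506% = 5.3925%
E(R_Granby) = R_f + β × MRP = 5.3925% + 0.22 × 4.8506% = 6.46%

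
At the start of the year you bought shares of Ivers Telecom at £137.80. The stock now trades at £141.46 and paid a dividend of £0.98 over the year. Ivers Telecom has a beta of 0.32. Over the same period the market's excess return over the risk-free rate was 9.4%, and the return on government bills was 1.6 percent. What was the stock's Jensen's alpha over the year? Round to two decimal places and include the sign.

-1.24%

Realised HPR = (P1 + D1 − P0) / P0 = (141.46 + 0.98 − 137.80) / 137.80 = 4.64 / 137.80 = 3.3672%
CAPM required = R_f + β·MRP = 1.6% + 0.32 × 9.4% = 4.6080%
α = realised − required = 3.3672% − 4.6080% = -1.24%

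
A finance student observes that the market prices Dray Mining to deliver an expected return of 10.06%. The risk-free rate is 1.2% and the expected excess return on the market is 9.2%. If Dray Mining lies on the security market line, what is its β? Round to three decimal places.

0.963

β = (E(R) − R_f) / MRP = (10.06% − 1.2%) / 9.2% = 8.86% / 9.2% = 0.963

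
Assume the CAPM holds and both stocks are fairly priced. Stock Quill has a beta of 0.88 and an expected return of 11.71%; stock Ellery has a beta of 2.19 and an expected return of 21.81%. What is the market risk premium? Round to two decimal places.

Both satisfy E(R) = R_f + β·MRP, so the slope of the SML is
MRP = (21.81% − 11.71%) / (2.19 − 0.88) = 10.10% / 1.31 = 7.7099%

7.71%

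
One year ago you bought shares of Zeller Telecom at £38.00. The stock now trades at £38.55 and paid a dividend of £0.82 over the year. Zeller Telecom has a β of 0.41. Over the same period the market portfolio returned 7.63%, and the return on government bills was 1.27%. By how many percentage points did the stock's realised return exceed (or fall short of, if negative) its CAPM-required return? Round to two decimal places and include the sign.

Realised HPR = (P1 + D1 − P0) / P0 = (38.55 + 0.82 − 38.00) / 38.00 = 1.37 / 38.00 = 3.6053%
MRP = 7.63% − 1.27% = 6.36%
CAPM required = R_f + β·MRP = 1.27% + 0.41 × 6.36% = 3.8776%
α = realised − required = 3.6053% − 3.8776% = -0.27%

-0.27%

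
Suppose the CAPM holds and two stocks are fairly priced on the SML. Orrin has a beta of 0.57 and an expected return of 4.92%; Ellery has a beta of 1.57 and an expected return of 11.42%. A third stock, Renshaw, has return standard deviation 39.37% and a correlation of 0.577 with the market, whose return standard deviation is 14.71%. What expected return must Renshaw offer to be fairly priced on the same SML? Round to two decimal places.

11.25%

MRP = (11.42% − 4.92%) / (1.57 − 0.57) = 6.5000%
R_f = 4.92% − 0.57 × 6.5000% = 1.2150%
β_Renshaw = ρ·σ_i/σ_m = 0.577 × 39.37 / 14.71 = 1.5443
E(R_Renshaw) = R_f + β × MRP = 1.2150% + 1.5443 × 6.5000% = 11.25%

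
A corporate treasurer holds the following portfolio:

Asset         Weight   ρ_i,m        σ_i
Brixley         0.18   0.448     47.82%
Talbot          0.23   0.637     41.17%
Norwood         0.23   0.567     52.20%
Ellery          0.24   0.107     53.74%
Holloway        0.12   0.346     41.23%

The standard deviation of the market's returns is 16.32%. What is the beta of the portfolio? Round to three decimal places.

β_Brixley = 0.448 × 47.82% / 16.32% = 1.3127
β_Talbot = 0.637 × 41.17% / 16.32% = 1.6069
β_Norwood = 0.567 × 52.20% / 16.32% = 1.8136
β_Ellery = 0.107 × 53.74% / 16.32% = 0.3523
β_Holloway = 0.346 × 41.23% / 16.32% = 0.8741
β_P = Σ w_i β_i = 0.18×1.3127 + 0.23×1.6069 + 0.23×1.8136 + 0.24×0.3523 + 0.12×0.8741 = 1.2124

1.212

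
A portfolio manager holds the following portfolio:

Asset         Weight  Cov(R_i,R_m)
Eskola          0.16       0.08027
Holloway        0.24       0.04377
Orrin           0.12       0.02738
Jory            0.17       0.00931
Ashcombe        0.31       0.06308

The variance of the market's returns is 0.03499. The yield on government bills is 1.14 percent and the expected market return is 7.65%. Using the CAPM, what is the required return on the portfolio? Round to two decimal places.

β_Eskola = 0.08027 / 0.03499 = 2.2941
β_Holloway = 0.04377 / 0.03499 = 1.2509
β_Orrin = 0.02738 / 0.03499 = 0.7825
β_Jory = 0.00931 / 0.03499 = 0.2661
β_Ashcombe = 0.06308 / 0.03499 = 1.8028
β_P = Σ w_i β_i = 0.16×2.2941 + 0.24×1.2509 + 0.12×0.7825 + 0.17×0.2661 + 0.31×1.8028 = 1.3653
MRP = 7.65% − 1.14% = 6.51%
E(R_P) = R_f + β_P × MRP = 1.14% + 1.3653 × 6.51% = 10.03%

10.03%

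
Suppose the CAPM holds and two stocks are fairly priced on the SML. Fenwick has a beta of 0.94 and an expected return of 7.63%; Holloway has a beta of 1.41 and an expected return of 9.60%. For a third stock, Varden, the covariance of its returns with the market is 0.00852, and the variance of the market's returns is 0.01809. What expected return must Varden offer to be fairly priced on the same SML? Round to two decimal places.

5.66%

MRP = (9.60% − 7.63%) / (1.41 − 0.94) = 4.1915%
R_f = 7.63% − 0.94 × 4.1915% = 3.6900%
β_Varden = Cov / Var(R_m) = 0.00852 / 0.01809 = 0.4710
E(R_Varden) = R_f + β × MRP = 3.6900% + 0.4710 × 4.1915% = 5.66%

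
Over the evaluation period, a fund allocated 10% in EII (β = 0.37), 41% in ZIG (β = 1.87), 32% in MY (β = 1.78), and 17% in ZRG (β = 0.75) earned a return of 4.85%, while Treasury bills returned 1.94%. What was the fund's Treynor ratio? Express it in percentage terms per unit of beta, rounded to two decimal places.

β_P = 0.10×0.37 + 0.41×1.87 + 0.32×1.78 + 0.17×0.75 = 1.5008
Treynor = (R_P − R_f) / β_P = (4.85% − 1.94%) / 1.5008 = 2.91% / 1.5008 = 1.94%

1.94%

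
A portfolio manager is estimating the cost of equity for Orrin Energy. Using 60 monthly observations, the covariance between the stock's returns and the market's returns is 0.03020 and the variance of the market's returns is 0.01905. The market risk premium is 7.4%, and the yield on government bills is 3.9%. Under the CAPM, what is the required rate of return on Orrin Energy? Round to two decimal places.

β = Cov(R_i, R_m) / Var(R_m) = 0.03020 / 0.01905 = 1.5853
E(R) = R_f + β × MRP = 3.9% + 1.5853 × 7.4% = 15.63%

15.63%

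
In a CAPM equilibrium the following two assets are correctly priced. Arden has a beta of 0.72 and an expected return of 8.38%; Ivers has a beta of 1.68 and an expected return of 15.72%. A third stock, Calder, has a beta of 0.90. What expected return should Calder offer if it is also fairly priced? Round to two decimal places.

9.76%

MRP (SML slope) = (15.72% − 8.38%) / (1.68 − 0.72) = 7.34% / 0.96 = 7.6458%
R_f (intercept) = 8.38% − 0.72 × 7.6458% = 2.8750%
E(R_Calder) = R_f + β × MRP = 2.8750% + 0.90 × 7.6458% = 9.76%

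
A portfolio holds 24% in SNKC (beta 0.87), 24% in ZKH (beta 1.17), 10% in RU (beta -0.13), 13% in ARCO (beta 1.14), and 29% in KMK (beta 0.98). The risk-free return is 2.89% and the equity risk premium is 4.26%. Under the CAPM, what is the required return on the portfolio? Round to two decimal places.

6.76%

β_P = Σ w_i β_i = 0.24×0.87 + 0.24×1.17 + 0.10×-0.13 + 0.13×1.14 + 0.29×0.98 = 0.9090
E(R_P) = R_f + β_P × MRP = 2.89% + 0.9090 × 4.26% = 6.76%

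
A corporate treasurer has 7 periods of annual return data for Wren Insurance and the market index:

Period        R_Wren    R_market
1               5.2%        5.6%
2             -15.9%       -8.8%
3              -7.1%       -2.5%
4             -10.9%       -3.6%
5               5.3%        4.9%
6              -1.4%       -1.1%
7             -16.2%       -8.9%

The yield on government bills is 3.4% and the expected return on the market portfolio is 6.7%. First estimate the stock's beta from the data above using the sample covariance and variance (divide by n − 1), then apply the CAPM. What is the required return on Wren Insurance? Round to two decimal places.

8.50%

Mean R_i = (5.2 − 15.9 − 7.1 − 10.9 + 5.3 − 1.4 − 16.2) / 7 = -5.8571%
Mean R_m = (5.6 − 8.8 − 2.5 − 3.6 + 4.9 − 1.1 − 8.9) / 7 = -2.0571%
Σ(R_i − R̄_i)(R_m − R̄_m) = 313.3771  ⇒  Cov = 313.3771 / 6 = 52.2295
Σ(R_m − R̄_m)² = 202.8171  ⇒  Var(R_m) = 202.8171 / 6 = 33.8029
β = Cov / Var(R_m) = 52.2295 / 33.8029 = 1.5451
MRP = 6.7% − 3.4% = 3.30%
E(R) = R_f + β × MRP = 3.4% + 1.5451 × 3.3% = 8.50%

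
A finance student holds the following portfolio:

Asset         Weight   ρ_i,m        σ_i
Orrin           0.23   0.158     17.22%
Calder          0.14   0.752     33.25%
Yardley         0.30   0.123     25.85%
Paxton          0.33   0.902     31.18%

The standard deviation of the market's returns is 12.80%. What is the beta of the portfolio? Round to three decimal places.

1.122

β_Orrin = 0.158 × 17.22% / 12.80% = 0.2126
β_Calder = 0.752 × 33.25% / 12.80% = 1.9534
β_Yardley = 0.123 × 25.85% / 12.80% = 0.2484
β_Paxton = 0.902 × 31.18% / 12.80% = 2.1972
β_P = Σ w_i β_i = 0.23×0.2126 + 0.14×1.9534 + 0.30×0.2484 + 0.33×2.1972 = 1.1220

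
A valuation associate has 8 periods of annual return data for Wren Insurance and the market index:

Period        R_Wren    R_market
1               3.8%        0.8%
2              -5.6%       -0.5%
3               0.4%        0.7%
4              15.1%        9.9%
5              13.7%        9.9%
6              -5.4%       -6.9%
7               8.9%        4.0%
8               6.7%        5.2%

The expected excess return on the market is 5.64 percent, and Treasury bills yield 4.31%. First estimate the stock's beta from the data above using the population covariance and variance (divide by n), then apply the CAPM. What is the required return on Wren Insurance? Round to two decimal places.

Mean R_i = (3.8 − 5.6 + 0.4 + 15.1 + 13.7 − 5.4 + 8.9 + 6.7) / 8 = 4.7000%
Mean R_m = (0.8 − 0.5 + 0.7 + 9.9 + 9.9 − 6.9 + 4.0 + 5.2) / 8 = 2.8875%
Σ(R_i − R̄_i)(R_m − R̄_m) = 290.3700  ⇒  Cov = 290.3700 / 8 = 36.2963
Σ(R_m − R̄_m)² = 221.3488  ⇒  Var(R_m) = 221.3488 / 8 = 27.6686
β = Cov / Var(R_m) = 36.2963 / 27.6686 = 1.3118
E(R) = R_f + β × MRP = 4.31% + 1.3118 × 5.64% = 11.71%

11.71%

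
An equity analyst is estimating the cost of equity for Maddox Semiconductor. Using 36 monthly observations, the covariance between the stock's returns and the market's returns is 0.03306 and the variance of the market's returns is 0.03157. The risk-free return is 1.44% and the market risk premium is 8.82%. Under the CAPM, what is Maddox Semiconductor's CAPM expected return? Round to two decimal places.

10.68%

β = Cov(R_i, R_m) / Var(R_m) = 0.03306 / 0.03157 = 1.0472
E(R) = R_f + β × MRP = 1.44% + 1.0472 × 8.82% = 10.68%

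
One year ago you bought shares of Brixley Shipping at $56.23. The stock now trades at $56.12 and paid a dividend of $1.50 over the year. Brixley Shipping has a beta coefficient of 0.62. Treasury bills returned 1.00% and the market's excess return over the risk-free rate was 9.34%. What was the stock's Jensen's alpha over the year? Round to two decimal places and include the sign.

Realised HPR = (P1 + D1 − P0) / P0 = (56.12 + 1.50 − 56.23) / 56.23 = 1.39 / 56.23 = 2.4720%
CAPM required = R_f + β·MRP = 1.00% + 0.62 × 9.34% = 6.7908%
α = realised − required = 2.4720% − 6.7908% = -4.32%

-4.32%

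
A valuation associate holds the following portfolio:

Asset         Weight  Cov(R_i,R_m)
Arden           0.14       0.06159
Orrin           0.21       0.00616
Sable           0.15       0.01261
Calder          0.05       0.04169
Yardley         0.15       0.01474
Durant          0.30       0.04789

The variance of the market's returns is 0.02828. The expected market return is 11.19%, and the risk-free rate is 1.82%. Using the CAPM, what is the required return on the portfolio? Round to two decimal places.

β_Arden = 0.06159 / 0.02828 = 2.1779
β_Orrin = 0.00616 / 0.02828 = 0.2178
β_Sable = 0.01261 / 0.02828 = 0.4459
β_Calder = 0.04169 / 0.02828 = 1.4742
β_Yardley = 0.01474 / 0.02828 = 0.5212
β_Durant = 0.04789 / 0.02828 = 1.6934
β_P = Σ w_i β_i = 0.14×2.1779 + 0.21×0.2178 + 0.15×0.4459 + 0.05×1.4742 + 0.15×0.5212 + 0.30×1.6934 = 1.0774
MRP = 11.19% − 1.82% = 9.37%
E(R_P) = R_f + β_P × MRP = 1.82% + 1.0774 × 9.37% = 11.92%

11.92%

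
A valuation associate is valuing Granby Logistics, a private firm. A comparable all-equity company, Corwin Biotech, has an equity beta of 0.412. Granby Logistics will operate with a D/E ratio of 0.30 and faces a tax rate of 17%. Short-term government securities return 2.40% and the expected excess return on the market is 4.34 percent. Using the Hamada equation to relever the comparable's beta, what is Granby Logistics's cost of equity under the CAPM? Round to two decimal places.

4.63%

β_L = β_U × [1 + (1 − t)(D/E)] = 0.412 × [1 + (1 − 0.17) × 0.30]
    = 0.412 × [1 + 0.83 × 0.30] = 0.412 × 1.2490 = 0.5146
E(R) = R_f + β_L × MRP = 2.40% + 0.5146 × 4.34% = 4.63%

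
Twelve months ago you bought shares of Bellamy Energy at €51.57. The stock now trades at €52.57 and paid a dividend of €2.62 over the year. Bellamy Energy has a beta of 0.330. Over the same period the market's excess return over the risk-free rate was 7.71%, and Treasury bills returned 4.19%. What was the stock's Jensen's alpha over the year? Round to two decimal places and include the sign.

+0.29%

Realised HPR = (P1 + D1 − P0) / P0 = (52.57 + 2.62 − 51.57) / 51.57 = 3.62 / 51.57 = 7.0196%
CAPM required = R_f + β·MRP = 4.19% + 0.330 × 7.71% = 6.73430%
α = realised − required = 7.0196% − 6.73430% = +0.29%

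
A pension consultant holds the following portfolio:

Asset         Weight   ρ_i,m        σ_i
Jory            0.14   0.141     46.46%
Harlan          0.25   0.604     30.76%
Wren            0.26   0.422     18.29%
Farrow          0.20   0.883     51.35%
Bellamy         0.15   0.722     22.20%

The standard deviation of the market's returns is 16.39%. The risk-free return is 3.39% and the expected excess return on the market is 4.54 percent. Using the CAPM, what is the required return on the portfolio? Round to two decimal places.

β_Jory = 0.141 × 46.46% / 16.39% = 0.3997
β_Harlan = 0.604 × 30.76% / 16.39% = 1.1336
β_Wren = 0.422 × 18.29% / 16.39% = 0.4709
β_Farrow = 0.883 × 51.35% / 16.39% = 2.7664
β_Bellamy = 0.722 × 22.20% / 16.39% = 0.9779
β_P = Σ w_i β_i = 0.14×0.3997 + 0.25×1.1336 + 0.26×0.4709 + 0.20×2.7664 + 0.15×0.9779 = 1.1618
E(R_P) = R_f + β_P × MRP = 3.39% + 1.1618 × 4.54% = 8.66%

8.66%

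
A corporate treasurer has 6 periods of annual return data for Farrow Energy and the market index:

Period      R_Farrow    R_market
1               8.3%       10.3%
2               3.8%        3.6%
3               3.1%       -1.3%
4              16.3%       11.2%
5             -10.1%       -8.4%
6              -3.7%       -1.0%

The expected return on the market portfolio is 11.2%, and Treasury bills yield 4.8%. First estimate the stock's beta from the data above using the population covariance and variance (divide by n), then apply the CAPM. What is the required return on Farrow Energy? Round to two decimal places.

12.12%

Mean R_i = (8.3 + 3.8 + 3.1 + 16.3 − 10.1 − 3.7) / 6 = 2.9500%
Mean R_m = (10.3 + 3.6 − 1.3 + 11.2 − 8.4 − 1.0) / 6 = 2.4000%
Σ(R_i − R̄_i)(R_m − R̄_m) = 323.7600  ⇒  Cov = 323.7600 / 6 = 53.9600
Σ(R_m − R̄_m)² = 283.1800  ⇒  Var(R_m) = 283.1800 / 6 = 47.1967
β = Cov / Var(R_m) = 53.9600 / 47.1967 = 1.1433
MRP = 11.2% − 4.8% = 6.40%
E(R) = R_f + β × MRP = 4.8% + 1.1433 × 6.4% = 12.12%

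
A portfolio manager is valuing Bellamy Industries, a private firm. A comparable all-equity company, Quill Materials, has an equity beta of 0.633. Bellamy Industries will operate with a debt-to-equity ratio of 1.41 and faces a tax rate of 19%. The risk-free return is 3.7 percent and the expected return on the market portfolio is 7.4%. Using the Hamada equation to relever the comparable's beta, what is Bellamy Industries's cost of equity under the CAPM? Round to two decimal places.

β_L = β_U × [1 + (1 − t)(D/E)] = 0.633 × [1 + (1 − 0.19) × 1.41]
    = 0.633 × [1 + 0.81 × 1.41] = 0.633 × 2.1421 = 1.3559
MRP = 7.4% − 3.7% = 3.70%
E(R) = R_f + β_L × MRP = 3.7% + 1.3559 × 3.7% = 8.72%

8.72%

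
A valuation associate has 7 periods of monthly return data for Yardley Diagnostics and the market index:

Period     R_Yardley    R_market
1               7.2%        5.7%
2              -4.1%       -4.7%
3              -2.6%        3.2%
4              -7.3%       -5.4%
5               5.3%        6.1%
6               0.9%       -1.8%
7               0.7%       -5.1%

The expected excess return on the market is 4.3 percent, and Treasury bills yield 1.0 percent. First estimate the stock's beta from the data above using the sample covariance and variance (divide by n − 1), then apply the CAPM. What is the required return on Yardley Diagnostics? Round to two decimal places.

4.19%

Mean R_i = (7.2 − 4.1 − 2.6 − 7.3 + 5.3 + 0.9 + 0.7) / 7 = 0.0143%
Mean R_m = (5.7 − 4.7 + 3.2 − 5.4 + 6.1 − 1.8 − 5.1) / 7 = -0.2857%
Σ(R_i − R̄_i)(R_m − R̄_m) = 118.5786  ⇒  Cov = 118.5786 / 6 = 19.7631
Σ(R_m − R̄_m)² = 159.8686  ⇒  Var(R_m) = 159.8686 / 6 = 26.6448
β = Cov / Var(R_m) = 19.7631 / 26.6448 = 0.7417
E(R) = R_f + β × MRP = 1.0% + 0.7417 × 4.3% = 4.19%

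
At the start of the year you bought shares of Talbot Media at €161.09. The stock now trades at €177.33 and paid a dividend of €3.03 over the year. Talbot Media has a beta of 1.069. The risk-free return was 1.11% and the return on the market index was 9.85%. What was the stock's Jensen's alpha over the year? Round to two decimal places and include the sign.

+1.51%

Realised HPR = (P1 + D1 − P0) / P0 = (177.33 + 3.03 − 161.09) / 161.09 = 19.27 / 161.09 = 11.9623%
MRP = 9.85% − 1.11% = 8.74%
CAPM required = R_f + β·MRP = 1.11% + 1.069 × 8.74% = 10.45306%
α = realised − required = 11.9623% − 10.45306% = +1.51%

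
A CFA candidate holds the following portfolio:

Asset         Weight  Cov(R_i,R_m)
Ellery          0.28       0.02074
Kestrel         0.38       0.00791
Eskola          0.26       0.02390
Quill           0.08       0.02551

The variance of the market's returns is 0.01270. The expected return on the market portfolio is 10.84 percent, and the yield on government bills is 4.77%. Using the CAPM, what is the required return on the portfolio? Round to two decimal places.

β_Ellery = 0.02074 / 0.01270 = 1.6331
β_Kestrel = 0.00791 / 0.01270 = 0.6228
β_Eskola = 0.02390 / 0.01270 = 1.8819
β_Quill = 0.02551 / 0.01270 = 2.0087
β_P = Σ w_i β_i = 0.28×1.6331 + 0.38×0.6228 + 0.26×1.8819 + 0.08×2.0087 = 1.3439
MRP = 10.84% − 4.77% = 6.07%
E(R_P) = R_f + β_P × MRP = 4.77% + 1.3439 × 6.07% = 12.93%

12.93%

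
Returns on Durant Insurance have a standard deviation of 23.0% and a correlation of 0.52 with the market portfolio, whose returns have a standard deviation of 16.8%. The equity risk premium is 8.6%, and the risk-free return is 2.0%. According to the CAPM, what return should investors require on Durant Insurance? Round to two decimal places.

β = ρ × σ_i / σ_m = 0.52 × 23.0% / 16.8% = 0.7119
E(R) = 2.0% + 0.7119 × 8.6% = 8.12%

8.12%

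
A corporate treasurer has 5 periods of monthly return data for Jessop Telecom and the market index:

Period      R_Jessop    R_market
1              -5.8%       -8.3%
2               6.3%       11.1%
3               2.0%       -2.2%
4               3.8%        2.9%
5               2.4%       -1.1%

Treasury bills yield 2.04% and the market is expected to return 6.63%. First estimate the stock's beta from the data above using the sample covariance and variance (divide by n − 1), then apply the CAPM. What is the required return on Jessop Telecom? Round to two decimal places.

Mean R_i = (-5.8 + 6.3 + 2.0 + 3.8 + 2.4) / 5 = 1.7400%
Mean R_m = (-8.3 + 11.1 − 2.2 + 2.9 − 1.1) / 5 = 0.4800%
Σ(R_i − R̄_i)(R_m − R̄_m) = 117.8740  ⇒  Cov = 117.8740 / 4 = 29.4685
Σ(R_m − R̄_m)² = 205.4080  ⇒  Var(R_m) = 205.4080 / 4 = 51.3520
β = Cov / Var(R_m) = 29.4685 / 51.3520 = 0.5739
MRP = 6.63% − 2.04% = 4.59%
E(R) = R_f + β × MRP = 2.04% + 0.5739 × 4.59% = 4.67%

4.67%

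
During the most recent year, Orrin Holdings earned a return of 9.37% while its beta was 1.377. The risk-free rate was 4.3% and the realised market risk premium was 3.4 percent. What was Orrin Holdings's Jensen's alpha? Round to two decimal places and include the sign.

CAPM benchmark = R_f + β(R_m − R_f) = 4.3% + 1.377 × 3.4% = 8.9818%
α = actual − benchmark = 9.37% − 8.9818% = +0.39%

+0.39%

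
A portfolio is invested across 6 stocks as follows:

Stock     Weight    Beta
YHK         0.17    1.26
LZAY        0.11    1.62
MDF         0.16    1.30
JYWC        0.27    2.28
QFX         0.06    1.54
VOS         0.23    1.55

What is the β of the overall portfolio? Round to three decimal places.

β_P = Σ w_i β_i = 0.17×1.26 + 0.11×1.62 + 0.16×1.30 + 0.27×2.28 + 0.06×1.54 + 0.23×1.55 = 1.6649

1.665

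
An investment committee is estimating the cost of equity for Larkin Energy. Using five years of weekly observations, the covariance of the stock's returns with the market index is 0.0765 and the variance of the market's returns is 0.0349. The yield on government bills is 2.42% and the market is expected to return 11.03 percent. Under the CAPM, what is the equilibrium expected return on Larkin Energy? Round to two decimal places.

β = Cov(R_i, R_m) / Var(R_m) = 0.0765 / 0.0349 = 2.1920
MRP = 11.03% − 2.42% = 8.61%
E(R) = R_f + β × MRP = 2.42% + 2.1920 × 8.61% = 21.29%

21.29%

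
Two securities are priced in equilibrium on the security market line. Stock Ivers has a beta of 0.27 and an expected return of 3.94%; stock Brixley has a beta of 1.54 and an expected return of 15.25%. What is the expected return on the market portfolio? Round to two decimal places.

10.44%

Both satisfy E(R) = R_f + β·MRP, so the slope of the SML is
MRP = (15.25% − 3.94%) / (1.54 − 0.27) = 11.31% / 1.27 = 8.9055%
R_f = E(R_Ivers) − β_Ivers·MRP = 3.94% − 0.27 × 8.9055% = 1.5355%
E(R_m) = R_f + MRP = 1.5355% + 8.9055% = 10.44%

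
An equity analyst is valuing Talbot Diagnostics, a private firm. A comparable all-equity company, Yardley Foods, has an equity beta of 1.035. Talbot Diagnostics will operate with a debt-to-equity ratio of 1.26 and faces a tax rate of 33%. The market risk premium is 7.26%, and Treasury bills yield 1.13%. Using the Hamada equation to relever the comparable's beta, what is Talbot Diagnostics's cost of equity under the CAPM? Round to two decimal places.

14.99%

β_L = β_U × [1 + (1 − t)(D/E)] = 1.035 × [1 + (1 − 0.33) × 1.26]
    = 1.035 × [1 + 0.67 × 1.26] = 1.035 × 1.8442 = 1.9087
E(R) = R_f + β_L × MRP = 1.13% + 1.9087 × 7.26% = 14.99%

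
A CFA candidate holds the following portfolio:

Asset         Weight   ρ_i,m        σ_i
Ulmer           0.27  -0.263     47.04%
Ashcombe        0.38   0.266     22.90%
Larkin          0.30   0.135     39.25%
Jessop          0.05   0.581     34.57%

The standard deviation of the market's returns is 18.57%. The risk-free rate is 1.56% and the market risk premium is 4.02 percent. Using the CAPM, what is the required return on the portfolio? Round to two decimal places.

1.90%

β_Ulmer = -0.263 × 47.04% / 18.57% = -0.6662
β_Ashcombe = 0.266 × 22.90% / 18.57% = 0.3280
β_Larkin = 0.135 × 39.25% / 18.57% = 0.2853
β_Jessop = 0.581 × 34.57% / 18.57% = 1.0816
β_P = Σ w_i β_i = 0.27×-0.6662 + 0.38×0.3280 + 0.30×0.2853 + 0.05×1.0816 = 0.0844
E(R_P) = R_f + β_P × MRP = 1.56% + 0.0844 × 4.02% = 1.90%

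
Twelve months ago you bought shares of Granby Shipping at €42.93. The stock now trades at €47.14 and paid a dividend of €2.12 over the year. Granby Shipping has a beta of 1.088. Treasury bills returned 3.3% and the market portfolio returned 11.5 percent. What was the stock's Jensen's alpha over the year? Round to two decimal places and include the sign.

Realised HPR = (P1 + D1 − P0) / P0 = (47.14 + 2.12 − 42.93) / 42.93 = 6.33 / 42.93 = 14.7449%
MRP = 11.5% − 3.3% = 8.20%
CAPM required = R_f + β·MRP = 3.3% + 1.088 × 8.2% = 12.2216%
α = realised − required = 14.7449% − 12.2216% = +2.52%

+2.52%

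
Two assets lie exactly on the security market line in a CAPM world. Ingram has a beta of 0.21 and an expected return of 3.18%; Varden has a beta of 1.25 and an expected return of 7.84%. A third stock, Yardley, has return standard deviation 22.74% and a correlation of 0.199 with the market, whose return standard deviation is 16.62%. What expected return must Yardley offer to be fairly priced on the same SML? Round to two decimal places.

3.46%

MRP = (7.84% − 3.18%) / (1.25 − 0.21) = 4.4808%
R_f = 3.18% − 0.21 × 4.4808% = 2.2390%
β_Yardley = ρ·σ_i/σ_m = 0.199 × 22.74 / 16.62 = 0.2723
E(R_Yardley) = R_f + β × MRP = 2.2390% + 0.2723 × 4.4808% = 3.46%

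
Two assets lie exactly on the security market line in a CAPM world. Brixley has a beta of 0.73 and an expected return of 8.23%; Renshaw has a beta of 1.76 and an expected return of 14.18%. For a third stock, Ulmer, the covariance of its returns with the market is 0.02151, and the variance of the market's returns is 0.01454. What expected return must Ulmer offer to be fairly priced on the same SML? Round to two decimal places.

12.56%

MRP = (14.18% − 8.23%) / (1.76 − 0.73) = 5.7767%
R_f = 8.23% − 0.73 × 5.7767% = 4.0130%
β_Ulmer = Cov / Var(R_m) = 0.02151 / 0.01454 = 1.4794
E(R_Ulmer) = R_f + β × MRP = 4.0130% + 1.4794 × 5.7767% = 12.56%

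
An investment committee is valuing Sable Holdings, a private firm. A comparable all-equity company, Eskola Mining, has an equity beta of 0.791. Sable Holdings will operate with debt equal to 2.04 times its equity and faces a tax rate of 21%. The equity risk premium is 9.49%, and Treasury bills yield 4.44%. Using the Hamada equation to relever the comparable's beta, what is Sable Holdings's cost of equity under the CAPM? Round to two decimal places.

β_L = β_U × [1 + (1 − t)(D/E)] = 0.791 × [1 + (1 − 0.21) × 2.04]
    = 0.791 × [1 + 0.79 × 2.04] = 0.791 × 2.6116 = 2.0658
E(R) = R_f + β_L × MRP = 4.44% + 2.0658 × 9.49% = 24.04%

24.04%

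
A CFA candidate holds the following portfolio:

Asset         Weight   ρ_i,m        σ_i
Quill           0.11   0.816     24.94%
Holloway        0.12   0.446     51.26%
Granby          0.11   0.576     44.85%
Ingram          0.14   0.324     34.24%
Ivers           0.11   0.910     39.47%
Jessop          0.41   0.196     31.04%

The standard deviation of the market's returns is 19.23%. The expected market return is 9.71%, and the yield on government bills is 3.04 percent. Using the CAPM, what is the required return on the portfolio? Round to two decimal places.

8.53%

β_Quill = 0.816 × 24.94% / 19.23% = 1.0583
β_Holloway = 0.446 × 51.26% / 19.23% = 1.1889
β_Granby = 0.576 × 44.85% / 19.23% = 1.3434
β_Ingram = 0.324 × 34.24% / 19.23% = 0.5769
β_Ivers = 0.910 × 39.47% / 19.23% = 1.8678
β_Jessop = 0.196 × 31.04% / 19.23% = 0.3164
β_P = Σ w_i β_i = 0.11×1.0583 + 0.12×1.1889 + 0.11×1.3434 + 0.14×0.5769 + 0.11×1.8678 + 0.41×0.3164 = 0.8228
MRP = 9.71% − 3.04% = 6.67%
E(R_P) = R_f + β_P × MRP = 3.04% + 0.8228 × 6.67% = 8.53%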